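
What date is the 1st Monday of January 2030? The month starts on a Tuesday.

January 2030 begins on a Tuesday, so the first Monday is January 7 (6 days later).

2030-01-07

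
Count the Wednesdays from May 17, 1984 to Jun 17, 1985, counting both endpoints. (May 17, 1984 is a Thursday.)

May 17, 1984 is a Thursday; the first Wednesday on or after it is May 23, 1984 (6 days later).
From May 23, 1984 to Jun 17, 1985: 222 + 168 = 390 days (rest of 1984, to Jun 17, 1985 in 1985).
390 ÷ 7 = 55 full weeks with remainder 5, so 55 more Wednesdays after the first → 56.

56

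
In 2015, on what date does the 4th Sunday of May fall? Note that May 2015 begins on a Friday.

May 2015 begins on a Friday, so the first Sunday is May 3 (2 days later).
The 4th Sunday is 3 weeks later: 3 + 21 = 24.

May 24, 2015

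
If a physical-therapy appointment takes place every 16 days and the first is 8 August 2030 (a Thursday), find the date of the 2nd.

The 2nd occurrence is 1 interval after the first: 1 × 16 = 16 days after 8 August 2030.
16 days later is 24 August 2030.

24 August 2030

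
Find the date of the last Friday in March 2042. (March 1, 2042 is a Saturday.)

28 March 2042

March 2042 begins on a Saturday, so the first Friday is March 7 (6 days later).
March 2042 has 31 days. Adding weeks: 7, 14, 21, 28 — the last one ≤ 31 is the 28th.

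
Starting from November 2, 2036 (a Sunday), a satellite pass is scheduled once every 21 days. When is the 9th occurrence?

April 19, 2037

The 9th occurrence is 8 intervals after the first: 8 × 21 = 168 days after November 2, 2036.
November has 30 days — 28 days to the end of November leaves 140.
December has 31 days (109 left).
January has 31 days (78 left).
February has 28 days (50 left).
March has 31 days (19 left).
19 days into April → April 19, 2037.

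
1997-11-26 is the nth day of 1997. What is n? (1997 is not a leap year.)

Days in months before November: 31 + 28 + 31 + 30 + 31 + 30 + 31 + 31 + 30 + 31 = 304.
Plus 26 days into November → day 330.

330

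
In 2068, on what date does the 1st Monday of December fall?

December 3, 2068

December 2068 begins on a Saturday, so the first Monday is December 3 (2 days later).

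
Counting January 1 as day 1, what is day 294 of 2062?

2062-10-21

January has 31 days (294 − 31 = 263 remain).
February has 28 days (263 − 28 = 235 remain).
March has 31 days (235 − 31 = 204 remain).
April has 30 days (204 − 30 = 174 remain).
May has 31 days (174 − 31 = 143 remain).
June has 30 days (143 − 30 = 113 remain).
July has 31 days (113 − 31 = 82 remain).
August has 31 days (82 − 31 = 51 remain).
September has 30 days (51 − 30 = 21 remain).
21 into October → October 21.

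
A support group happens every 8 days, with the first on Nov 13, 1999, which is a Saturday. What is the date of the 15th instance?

The 15th occurrence is 14 intervals after the first: 14 × 8 = 112 days after Nov 13, 1999.
Nov has 30 days — 17 days to the end of Nov leaves 95.
Dec has 31 days (64 left).
Jan has 31 days (33 left).
Feb has 29 days (4 left).
4 days into Mar → Mar 4, 2000.

Mar 4, 2000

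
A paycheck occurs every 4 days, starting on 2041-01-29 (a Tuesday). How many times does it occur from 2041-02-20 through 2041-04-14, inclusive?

13

Occurrences land 4·i days after 2041-01-29 for i = 0, 1, 2, …
2041-02-20 is 22 days after the start; 22 ÷ 4 = 5 remainder 2; since the remainder is 2, round up to i = 6. First occurrence in the window: #7 on 2041-02-22 (6×4 = 24 days in).
2041-04-14 is 75 days after the start; 75 ÷ 4 = 18 remainder 3. Last occurrence in the window: #19 on 2041-04-11.
Occurrences #7 through #19: 13 in total.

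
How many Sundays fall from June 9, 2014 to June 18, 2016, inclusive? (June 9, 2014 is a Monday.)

105

June 9, 2014 is a Monday; the first Sunday on or after it is June 15, 2014 (6 days later).
From June 15, 2014 to June 18, 2016: 199 + 365 + 170 = 734 days (rest of 2014, 2015, to June 18, 2016 in 2016).
734 ÷ 7 = 104 full weeks with remainder 6, so 104 more Sundays after the first → 105.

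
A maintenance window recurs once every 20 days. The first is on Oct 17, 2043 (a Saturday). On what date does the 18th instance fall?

The 18th occurrence is 17 intervals after the first: 17 × 20 = 340 days after Oct 17, 2043.
Oct has 31 days — 14 days to the end of Oct leaves 326.
Nov has 30 days (296 left).
Dec has 31 days (265 left).
Jan has 31 days (234 left).
Feb has 29 days (205 left).
Mar has 31 days (174 left).
Apr has 30 days (144 left).
May has 31 days (113 left).
Jun has 30 days (83 left).
Jul has 31 days (52 left).
Aug has 31 days (21 left).
21 days into Sep → Sep 21, 2044.

Sep 21, 2044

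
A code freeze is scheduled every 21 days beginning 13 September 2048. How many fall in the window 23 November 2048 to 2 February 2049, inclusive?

3

Occurrences land 21·i days after 13 September 2048 for i = 0, 1, 2, …
23 November 2048 is 71 days after the start; 71 ÷ 21 = 3 remainder 8; since the remainder is 8, round up to i = 4. First occurrence in the window: #5 on 6 December 2048 (4×21 = 84 days in).
2 February 2049 is 142 days after the start; 142 ÷ 21 = 6 remainder 16. Last occurrence in the window: #7 on 17 January 2049.
Occurrences #5 through #7: 3 in total.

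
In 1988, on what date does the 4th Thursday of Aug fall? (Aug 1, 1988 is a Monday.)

Aug 25, 1988

Aug 1988 begins on a Monday, so the first Thursday is Aug 4 (3 days later).
The 4th Thursday is 3 weeks later: 4 + 21 = 25.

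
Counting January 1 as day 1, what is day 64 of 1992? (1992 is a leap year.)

January has 31 days (64 − 31 = 33 remain).
February has 29 days (33 − 29 = 4 remain).
4 into March → March 4.

March 4, 1992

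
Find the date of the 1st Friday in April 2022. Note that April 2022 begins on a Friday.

April 1, 2022

April 2022 begins on a Friday, so the first Friday is April 1.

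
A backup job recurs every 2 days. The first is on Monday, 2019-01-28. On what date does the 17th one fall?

The 17th occurrence is 16 intervals after the first: 16 × 2 = 32 days after 2019-01-28.
January has 31 days — 3 days to the end of January leaves 29.
February has 28 days (1 left).
1 day into March → 2019-03-01.

2019-03-01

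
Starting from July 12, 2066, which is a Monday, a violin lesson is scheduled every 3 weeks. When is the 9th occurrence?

The 9th occurrence is 8 intervals after the first: 8 × 21 = 168 days after July 12, 2066.
July has 31 days — 19 days to the end of July leaves 149.
August has 31 days (118 left).
September has 30 days (88 left).
October has 31 days (57 left).
November has 30 days (27 left).
27 days into December → December 27, 2066.

December 27, 2066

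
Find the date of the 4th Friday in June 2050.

24 June 2050

The first Friday of June 2050 is June 3.
The 4th Friday is 3 weeks later: 3 + 21 = 24.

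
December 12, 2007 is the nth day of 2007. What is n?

346

Days in months before December: 31 + 28 + 31 + 30 + 31 + 30 + 31 + 31 + 30 + 31 + 30 = 334.
Plus 12 days into December → day 346.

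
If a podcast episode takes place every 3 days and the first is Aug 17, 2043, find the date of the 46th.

Dec 30, 2043

The 46th occurrence is 45 intervals after the first: 45 × 3 = 135 days after Aug 17, 2043.
Aug has 31 days — 14 days to the end of Aug leaves 121.
Sep has 30 days (91 left).
Oct has 31 days (60 left).
Nov has 30 days (30 left).
30 days into Dec → Dec 30, 2043.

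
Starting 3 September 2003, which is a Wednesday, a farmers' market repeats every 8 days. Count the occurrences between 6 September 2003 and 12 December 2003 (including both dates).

Occurrences land 8·i days after 3 September 2003 for i = 0, 1, 2, …
6 September 2003 is 3 days after the start; 3 ÷ 8 = 0 remainder 3; since the remainder is 3, round up to i = 1. First occurrence in the window: #2 on 11 September 2003 (1×8 = 8 days in).
12 December 2003 is 100 days after the start; 100 ÷ 8 = 12 remainder 4. Last occurrence in the window: #13 on 8 December 2003.
Occurrences #2 through #13: 12 in total.

12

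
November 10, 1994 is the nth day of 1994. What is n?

Days in months before November: 31 + 28 + 31 + 30 + 31 + 30 + 31 + 31 + 30 + 31 = 304.
Plus 10 days into November → day 314.

314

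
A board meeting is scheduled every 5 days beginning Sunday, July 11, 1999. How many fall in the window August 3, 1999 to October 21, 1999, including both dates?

Occurrences land 5·i days after July 11, 1999 for i = 0, 1, 2, …
August 3, 1999 is 23 days after the start; 23 ÷ 5 = 4 remainder 3; since the remainder is 3, round up to i = 5. First occurrence in the window: #6 on August 5, 1999 (5×5 = 25 days in).
October 21, 1999 is 102 days after the start; 102 ÷ 5 = 20 remainder 2. Last occurrence in the window: #21 on October 19, 1999.
Occurrences #6 through #21: 16 in total.

16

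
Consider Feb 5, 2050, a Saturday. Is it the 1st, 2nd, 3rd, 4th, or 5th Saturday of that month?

1st

Day 5 falls in week ⌈5/7⌉ of the month.
Days 1–7 hold the 1st Saturday, 8–14 the 2nd, 15–21 the 3rd, 22–28 the 4th, 29–31 the 5th.
5 is in the range for the 1st.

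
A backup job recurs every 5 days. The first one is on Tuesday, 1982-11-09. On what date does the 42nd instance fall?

The 42nd occurrence is 41 intervals after the first: 41 × 5 = 205 days after 1982-11-09.
November has 30 days — 21 days to the end of November leaves 184.
December has 31 days (153 left).
January has 31 days (122 left).
February has 28 days (94 left).
March has 31 days (63 left).
April has 30 days (33 left).
May has 31 days (2 left).
2 days into June → 1983-06-02.

1983-06-02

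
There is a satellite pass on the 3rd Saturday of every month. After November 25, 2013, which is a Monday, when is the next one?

November 2013 starts on a Friday; its first Saturday is the 2nd, so the 3rd Saturday is the 16th — November 16, 2013.
That is not after November 25, 2013, so look at December 2013.
December 2013 starts on a Sunday; its first Saturday is the 7th, so the 3rd Saturday is the 21st — December 21, 2013.

December 21, 2013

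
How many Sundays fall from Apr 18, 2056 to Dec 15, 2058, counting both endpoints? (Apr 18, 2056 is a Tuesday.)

Apr 18, 2056 is a Tuesday; the first Sunday on or after it is Apr 23, 2056 (5 days later).
From Apr 23, 2056 to Dec 15, 2058: 252 + 365 + 349 = 966 days (rest of 2056, 2057, to Dec 15, 2058 in 2058).
966 ÷ 7 = 138 full weeks with remainder 0, so 138 more Sundays after the first → 139.

139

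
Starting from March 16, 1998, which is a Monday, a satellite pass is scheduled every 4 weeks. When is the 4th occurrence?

The 4th occurrence is 3 intervals after the first: 3 × 28 = 84 days after March 16, 1998.
March has 31 days — 15 days to the end of March leaves 69.
April has 30 days (39 left).
May has 31 days (8 left).
8 days into June → June 8, 1998.

June 8, 1998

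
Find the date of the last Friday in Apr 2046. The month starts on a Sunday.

Apr 2046 begins on a Sunday, so the first Friday is Apr 6 (5 days later).
Apr 2046 has 30 days. Adding weeks: 6, 13, 20, 27 — the last one ≤ 30 is the 27th.

Apr 27, 2046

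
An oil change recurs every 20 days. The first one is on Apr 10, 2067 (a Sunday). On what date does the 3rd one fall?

The 3rd occurrence is 2 intervals after the first: 2 × 20 = 40 days after Apr 10, 2067.
Apr has 30 days — 20 days to the end of Apr leaves 20.
20 days into May → May 20, 2067.

May 20, 2067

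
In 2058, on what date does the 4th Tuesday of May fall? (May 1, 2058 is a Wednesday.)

May 2058 begins on a Wednesday, so the first Tuesday is May 7 (6 days later).
The 4th Tuesday is 3 weeks later: 7 + 21 = 28.

May 28, 2058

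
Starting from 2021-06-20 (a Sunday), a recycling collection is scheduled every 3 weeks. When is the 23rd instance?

2022-09-25

The 23rd occurrence is 22 intervals after the first: 22 × 21 = 462 days after 2021-06-20.
June has 30 days — 10 days to the end of June leaves 452.
From end of June to end of 2021 is 184 days (268 left).
January has 31 days (237 left).
February has 28 days (209 left).
March has 31 days (178 left).
April has 30 days (148 left).
May has 31 days (117 left).
June has 30 days (87 left).
July has 31 days (56 left).
August has 31 days (25 left).
25 days into September → 2022-09-25.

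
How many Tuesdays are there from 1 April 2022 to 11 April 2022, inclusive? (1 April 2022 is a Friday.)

1

1 April 2022 is a Friday; the first Tuesday on or after it is 5 April 2022 (4 days later).
From 5 April 2022 to 11 April 2022 is 11 − 5 = 6 days.
6 ÷ 7 = 0 full weeks with remainder 6, so 0 more Tuesdays after the first → 1.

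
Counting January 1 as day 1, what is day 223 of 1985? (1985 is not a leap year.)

Jan has 31 days (223 − 31 = 192 remain).
Feb has 28 days (192 − 28 = 164 remain).
Mar has 31 days (164 − 31 = 133 remain).
Apr has 30 days (133 − 30 = 103 remain).
May has 31 days (103 − 31 = 72 remain).
Jun has 30 days (72 − 30 = 42 remain).
Jul has 31 days (42 − 31 = 11 remain).
11 into Aug → Aug 11.

Aug 11, 1985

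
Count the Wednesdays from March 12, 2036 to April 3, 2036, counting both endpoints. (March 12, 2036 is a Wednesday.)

March 12, 2036 is a Wednesday; the first Wednesday on or after it is March 12, 2036.
From March 12, 2036 to April 3, 2036: 19 + 3 = 22 days (rest of March, April).
22 ÷ 7 = 3 full weeks with remainder 1, so 3 more Wednesdays after the first → 4.

4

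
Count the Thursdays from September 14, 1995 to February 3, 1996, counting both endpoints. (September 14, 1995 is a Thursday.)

September 14, 1995 is a Thursday; the first Thursday on or after it is September 14, 1995.
From September 14, 1995 to February 3, 1996: 16 + 31 + 30 + 31 + 31 + 3 = 142 days (rest of September, October, November, December, January, February).
142 ÷ 7 = 20 full weeks with remainder 2, so 20 more Thursdays after the first → 21.

21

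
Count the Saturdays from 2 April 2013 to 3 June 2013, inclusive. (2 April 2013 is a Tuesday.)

2 April 2013 is a Tuesday; the first Saturday on or after it is 6 April 2013 (4 days later).
From 6 April 2013 to 3 June 2013: 24 + 31 + 3 = 58 days (rest of April, May, June).
58 ÷ 7 = 8 full weeks with remainder 2, so 8 more Saturdays after the first → 9.

9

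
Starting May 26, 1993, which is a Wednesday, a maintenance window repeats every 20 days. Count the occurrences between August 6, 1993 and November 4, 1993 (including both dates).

Occurrences land 20·i days after May 26, 1993 for i = 0, 1, 2, …
August 6, 1993 is 72 days after the start; 72 ÷ 20 = 3 remainder 12; since the remainder is 12, round up to i = 4. First occurrence in the window: #5 on August 14, 1993 (4×20 = 80 days in).
November 4, 1993 is 162 days after the start; 162 ÷ 20 = 8 remainder 2. Last occurrence in the window: #9 on November 2, 1993.
Occurrences #5 through #9: 5 in total.

5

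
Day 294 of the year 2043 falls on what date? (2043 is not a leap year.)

2043-10-21

January has 31 days (294 − 31 = 263 remain).
February has 28 days (263 − 28 = 235 remain).
March has 31 days (235 − 31 = 204 remain).
April has 30 days (204 − 30 = 174 remain).
May has 31 days (174 − 31 = 143 remain).
June has 30 days (143 − 30 = 113 remain).
July has 31 days (113 − 31 = 82 remain).
August has 31 days (82 − 31 = 51 remain).
September has 30 days (51 − 30 = 21 remain).
21 into October → October 21.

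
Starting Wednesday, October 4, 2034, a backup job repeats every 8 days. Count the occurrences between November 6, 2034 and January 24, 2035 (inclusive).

Occurrences land 8·i days after October 4, 2034 for i = 0, 1, 2, …
November 6, 2034 is 33 days after the start; 33 ÷ 8 = 4 remainder 1; since the remainder is 1, round up to i = 5. First occurrence in the window: #6 on November 13, 2034 (5×8 = 40 days in).
January 24, 2035 is 112 days after the start; 112 ÷ 8 = 14 remainder 0. Last occurrence in the window: #15 on January 24, 2035.
Occurrences #6 through #15: 10 in total.

10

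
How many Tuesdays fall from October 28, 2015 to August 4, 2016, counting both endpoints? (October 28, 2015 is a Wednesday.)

October 28, 2015 is a Wednesday; the first Tuesday on or after it is November 3, 2015 (6 days later).
From November 3, 2015 to August 4, 2016: 27 + 31 + 31 + 29 + 31 + 30 + 31 + 30 + 31 + 4 = 275 days (rest of November, December, January, February, March, April, May, June, July, August).
275 ÷ 7 = 39 full weeks with remainder 2, so 39 more Tuesdays after the first → 40.

40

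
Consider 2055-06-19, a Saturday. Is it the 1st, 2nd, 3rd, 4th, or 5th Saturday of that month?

Day 19 falls in week ⌈19/7⌉ of the month.
Days 1–7 hold the 1st Saturday, 8–14 the 2nd, 15–21 the 3rd, 22–28 the 4th, 29–31 the 5th.
19 is in the range for the 3rd.

3rd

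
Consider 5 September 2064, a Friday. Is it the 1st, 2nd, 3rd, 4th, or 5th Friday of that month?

1st

Day 5 falls in week ⌈5/7⌉ of the month.
Days 1–7 hold the 1st Friday, 8–14 the 2nd, 15–21 the 3rd, 22–28 the 4th, 29–31 the 5th.
5 is in the range for the 1st.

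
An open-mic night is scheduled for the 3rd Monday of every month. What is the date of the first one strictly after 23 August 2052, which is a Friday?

16 September 2052

August 2052 starts on a Thursday; its first Monday is the 5th, so the 3rd Monday is the 19th — 19 August 2052.
That is not after 23 August 2052, so look at September 2052.
September 2052 starts on a Sunday; its first Monday is the 2nd, so the 3rd Monday is the 16th — 16 September 2052.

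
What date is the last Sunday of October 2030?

27 October 2030

October 2030 begins on a Tuesday, so the first Sunday is October 6 (5 days later).
October 2030 has 31 days. Adding weeks: 6, 13, 20, 27 — the last one ≤ 31 is the 27th.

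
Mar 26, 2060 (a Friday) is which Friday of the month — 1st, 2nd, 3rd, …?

Day 26 falls in week ⌈26/7⌉ of the month.
Days 1–7 hold the 1st Friday, 8–14 the 2nd, 15–21 the 3rd, 22–28 the 4th, 29–31 the 5th.
26 is in the range for the 4th.

4th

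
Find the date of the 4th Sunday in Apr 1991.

Apr 28, 1991

Apr 1991 begins on a Monday, so the first Sunday is Apr 7 (6 days later).
The 4th Sunday is 3 weeks later: 7 + 21 = 28.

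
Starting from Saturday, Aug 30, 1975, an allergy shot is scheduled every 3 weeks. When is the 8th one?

Jan 24, 1976

The 8th occurrence is 7 intervals after the first: 7 × 21 = 147 days after Aug 30, 1975.
Aug has 31 days — 1 day to the end of Aug leaves 146.
Sep has 30 days (116 left).
Oct has 31 days (85 left).
Nov has 30 days (55 left).
Dec has 31 days (24 left).
24 days into Jan → Jan 24, 1976.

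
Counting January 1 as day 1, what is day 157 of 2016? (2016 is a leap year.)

Jun 5, 2016

Jan has 31 days (157 − 31 = 126 remain).
Feb has 29 days (126 − 29 = 97 remain).
Mar has 31 days (97 − 31 = 66 remain).
Apr has 30 days (66 − 30 = 36 remain).
May has 31 days (36 − 31 = 5 remain).
5 into Jun → Jun 5.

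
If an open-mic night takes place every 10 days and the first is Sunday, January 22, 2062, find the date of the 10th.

April 22, 2062

The 10th occurrence is 9 intervals after the first: 9 × 10 = 90 days after January 22, 2062.
January has 31 days — 9 days to the end of January leaves 81.
February has 28 days (53 left).
March has 31 days (22 left).
22 days into April → April 22, 2062.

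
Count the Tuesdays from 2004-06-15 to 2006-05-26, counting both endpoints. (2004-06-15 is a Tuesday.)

2004-06-15 is a Tuesday; the first Tuesday on or after it is 2004-06-15.
From 2004-06-15 to 2006-05-26: 199 + 365 + 146 = 710 days (rest of 2004, 2005, to 2006-05-26 in 2006).
710 ÷ 7 = 101 full weeks with remainder 3, so 101 more Tuesdays after the first → 102.

102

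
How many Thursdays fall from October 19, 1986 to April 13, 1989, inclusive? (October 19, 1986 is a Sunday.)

130

October 19, 1986 is a Sunday; the first Thursday on or after it is October 23, 1986 (4 days later).
From October 23, 1986 to April 13, 1989: 69 + 365 + 366 + 103 = 903 days (rest of 1986, 1987, 1988, to April 13, 1989 in 1989).
903 ÷ 7 = 129 full weeks with remainder 0, so 129 more Thursdays after the first → 130.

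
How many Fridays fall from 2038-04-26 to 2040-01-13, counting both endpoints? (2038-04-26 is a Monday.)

2038-04-26 is a Monday; the first Friday on or after it is 2038-04-30 (4 days later).
From 2038-04-30 to 2040-01-13: 245 + 365 + 13 = 623 days (rest of 2038, 2039, to 2040-01-13 in 2040).
623 ÷ 7 = 89 full weeks with remainder 0, so 89 more Fridays after the first → 90.

90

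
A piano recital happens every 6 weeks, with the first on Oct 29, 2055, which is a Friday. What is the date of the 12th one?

The 12th occurrence is 11 intervals after the first: 11 × 42 = 462 days after Oct 29, 2055.
Oct has 31 days — 2 days to the end of Oct leaves 460.
From end of Oct to end of 2055 is 61 days (399 left).
2056 has 366 days (33 left).
Jan has 31 days (2 left).
2 days into Feb → Feb 2, 2057.

Feb 2, 2057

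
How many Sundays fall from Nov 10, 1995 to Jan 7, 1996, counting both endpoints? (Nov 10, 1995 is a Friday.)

Nov 10, 1995 is a Friday; the first Sunday on or after it is Nov 12, 1995 (2 days later).
From Nov 12, 1995 to Jan 7, 1996: 18 + 31 + 7 = 56 days (rest of Nov, Dec, Jan).
56 ÷ 7 = 8 full weeks with remainder 0, so 8 more Sundays after the first → 9.

9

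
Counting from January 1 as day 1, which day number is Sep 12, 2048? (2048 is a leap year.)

Days in months before Sep: 31 + 29 + 31 + 30 + 31 + 30 + 31 + 31 = 244.
Plus 12 days into Sep → day 256.

256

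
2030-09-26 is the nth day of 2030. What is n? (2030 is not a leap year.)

269

Days in months before September: 31 + 28 + 31 + 30 + 31 + 30 + 31 + 31 = 243.
Plus 26 days into September → day 269.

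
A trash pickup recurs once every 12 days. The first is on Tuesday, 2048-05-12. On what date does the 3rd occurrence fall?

The 3rd occurrence is 2 intervals after the first: 2 × 12 = 24 days after 2048-05-12.
May has 31 days — 19 days to the end of May leaves 5.
5 days into June → 2048-06-05.

2048-06-05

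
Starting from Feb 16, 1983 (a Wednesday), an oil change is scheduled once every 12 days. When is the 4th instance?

The 4th occurrence is 3 intervals after the first: 3 × 12 = 36 days after Feb 16, 1983.
Feb has 28 days — 12 days to the end of Feb leaves 24.
24 days into Mar → Mar 24, 1983.

Mar 24, 1983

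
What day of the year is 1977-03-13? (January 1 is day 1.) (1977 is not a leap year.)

72

Days in months before March: 31 + 28 = 59.
Plus 13 days into March → day 72.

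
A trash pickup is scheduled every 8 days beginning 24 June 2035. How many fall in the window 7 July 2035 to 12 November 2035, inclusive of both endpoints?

16

Occurrences land 8·i days after 24 June 2035 for i = 0, 1, 2, …
7 July 2035 is 13 days after the start; 13 ÷ 8 = 1 remainder 5; since the remainder is 5, round up to i = 2. First occurrence in the window: #3 on 10 July 2035 (2×8 = 16 days in).
12 November 2035 is 141 days after the start; 141 ÷ 8 = 17 remainder 5. Last occurrence in the window: #18 on 7 November 2035.
Occurrences #3 through #18: 16 in total.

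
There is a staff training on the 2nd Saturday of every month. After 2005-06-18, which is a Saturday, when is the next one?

2005-07-09

June 2005 starts on a Wednesday; its first Saturday is the 4th, so the 2nd Saturday is the 11th — 2005-06-11.
That is not after 2005-06-18, so look at July 2005.
July 2005 starts on a Friday; its first Saturday is the 2nd, so the 2nd Saturday is the 9th — 2005-07-09.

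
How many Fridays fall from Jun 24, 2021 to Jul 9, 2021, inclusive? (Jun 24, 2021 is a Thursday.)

Jun 24, 2021 is a Thursday; the first Friday on or after it is Jun 25, 2021 (1 day later).
From Jun 25, 2021 to Jul 9, 2021: 5 + 9 = 14 days (rest of Jun, Jul).
14 ÷ 7 = 2 full weeks with remainder 0, so 2 more Fridays after the first → 3.

3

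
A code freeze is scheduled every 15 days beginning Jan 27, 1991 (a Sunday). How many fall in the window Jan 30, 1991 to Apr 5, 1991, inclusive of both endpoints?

4

Occurrences land 15·i days after Jan 27, 1991 for i = 0, 1, 2, …
Jan 30, 1991 is 3 days after the start; 3 ÷ 15 = 0 remainder 3; since the remainder is 3, round up to i = 1. First occurrence in the window: #2 on Feb 11, 1991 (1×15 = 15 days in).
Apr 5, 1991 is 68 days after the start; 68 ÷ 15 = 4 remainder 8. Last occurrence in the window: #5 on Mar 28, 1991.
Occurrences #2 through #5: 4 in total.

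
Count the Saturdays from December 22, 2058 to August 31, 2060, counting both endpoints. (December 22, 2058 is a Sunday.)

December 22, 2058 is a Sunday; the first Saturday on or after it is December 28, 2058 (6 days later).
From December 28, 2058 to August 31, 2060: 3 + 365 + 244 = 612 days (rest of 2058, 2059, to August 31, 2060 in 2060).
612 ÷ 7 = 87 full weeks with remainder 3, so 87 more Saturdays after the first → 88.

88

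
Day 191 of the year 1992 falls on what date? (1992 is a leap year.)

Jan has 31 days (191 − 31 = 160 remain).
Feb has 29 days (160 − 29 = 131 remain).
Mar has 31 days (131 − 31 = 100 remain).
Apr has 30 days (100 − 30 = 70 remain).
May has 31 days (70 − 31 = 39 remain).
Jun has 30 days (39 − 30 = 9 remain).
9 into Jul → Jul 9.

Jul 9, 1992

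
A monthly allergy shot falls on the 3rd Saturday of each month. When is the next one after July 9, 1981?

July 1981 starts on a Wednesday; its first Saturday is the 4th, so the 3rd Saturday is the 18th — July 18, 1981.
July 18, 1981 is after July 9, 1981, so that is the next one.

July 18, 1981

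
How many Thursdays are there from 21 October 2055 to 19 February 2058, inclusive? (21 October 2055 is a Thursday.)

122

21 October 2055 is a Thursday; the first Thursday on or after it is 21 October 2055.
From 21 October 2055 to 19 February 2058: 71 + 366 + 365 + 50 = 852 days (rest of 2055, 2056, 2057, to 19 February 2058 in 2058).
852 ÷ 7 = 121 full weeks with remainder 5, so 121 more Thursdays after the first → 122.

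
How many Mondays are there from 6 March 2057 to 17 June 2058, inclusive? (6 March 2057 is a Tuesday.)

67

6 March 2057 is a Tuesday; the first Monday on or after it is 12 March 2057 (6 days later).
From 12 March 2057 to 17 June 2058: 294 + 168 = 462 days (rest of 2057, to 17 June 2058 in 2058).
462 ÷ 7 = 66 full weeks with remainder 0, so 66 more Mondays after the first → 67.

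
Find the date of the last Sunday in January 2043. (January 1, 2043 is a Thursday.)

January 2043 begins on a Thursday, so the first Sunday is January 4 (3 days later).
January 2043 has 31 days. Adding weeks: 4, 11, 18, 25 — the last one ≤ 31 is the 25th.

2043-01-25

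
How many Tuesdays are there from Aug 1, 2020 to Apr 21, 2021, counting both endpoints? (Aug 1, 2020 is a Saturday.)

Aug 1, 2020 is a Saturday; the first Tuesday on or after it is Aug 4, 2020 (3 days later).
From Aug 4, 2020 to Apr 21, 2021: 27 + 30 + 31 + 30 + 31 + 31 + 28 + 31 + 21 = 260 days (rest of Aug, Sep, Oct, Nov, Dec, Jan, Feb, Mar, Apr).
260 ÷ 7 = 37 full weeks with remainder 1, so 37 more Tuesdays after the first → 38.

38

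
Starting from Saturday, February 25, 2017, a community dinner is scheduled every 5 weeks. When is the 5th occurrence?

July 15, 2017

The 5th occurrence is 4 intervals after the first: 4 × 35 = 140 days after February 25, 2017.
February has 28 days — 3 days to the end of February leaves 137.
March has 31 days (106 left).
April has 30 days (76 left).
May has 31 days (45 left).
June has 30 days (15 left).
15 days into July → July 15, 2017.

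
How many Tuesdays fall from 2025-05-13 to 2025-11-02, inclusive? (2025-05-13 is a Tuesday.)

2025-05-13 is a Tuesday; the first Tuesday on or after it is 2025-05-13.
From 2025-05-13 to 2025-11-02: 18 + 30 + 31 + 31 + 30 + 31 + 2 = 173 days (rest of May, June, July, August, September, October, November).
173 ÷ 7 = 24 full weeks with remainder 5, so 24 more Tuesdays after the first → 25.

25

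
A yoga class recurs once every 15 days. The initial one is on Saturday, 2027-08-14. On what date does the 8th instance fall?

2027-11-27

The 8th occurrence is 7 intervals after the first: 7 × 15 = 105 days after 2027-08-14.
August has 31 days — 17 days to the end of August leaves 88.
September has 30 days (58 left).
October has 31 days (27 left).
27 days into November → 2027-11-27.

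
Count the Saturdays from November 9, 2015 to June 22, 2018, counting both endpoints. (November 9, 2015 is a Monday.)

November 9, 2015 is a Monday; the first Saturday on or after it is November 14, 2015 (5 days later).
From November 14, 2015 to June 22, 2018: 47 + 366 + 365 + 173 = 951 days (rest of 2015, 2016, 2017, to June 22, 2018 in 2018).
951 ÷ 7 = 135 full weeks with remainder 6, so 135 more Saturdays after the first → 136.

136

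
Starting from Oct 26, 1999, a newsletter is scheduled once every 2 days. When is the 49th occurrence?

The 49th occurrence is 48 intervals after the first: 48 × 2 = 96 days after Oct 26, 1999.
Oct has 31 days — 5 days to the end of Oct leaves 91.
Nov has 30 days (61 left).
Dec has 31 days (30 left).
30 days into Jan → Jan 30, 2000.

Jan 30, 2000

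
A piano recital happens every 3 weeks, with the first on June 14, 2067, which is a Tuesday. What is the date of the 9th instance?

November 29, 2067

The 9th occurrence is 8 intervals after the first: 8 × 21 = 168 days after June 14, 2067.
June has 30 days — 16 days to the end of June leaves 152.
July has 31 days (121 left).
August has 31 days (90 left).
September has 30 days (60 left).
October has 31 days (29 left).
29 days into November → November 29, 2067.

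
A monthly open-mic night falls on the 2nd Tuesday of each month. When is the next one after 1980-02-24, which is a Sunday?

February 1980 starts on a Friday; its first Tuesday is the 5th, so the 2nd Tuesday is the 12th — 1980-02-12.
That is not after 1980-02-24, so look at March 1980.
March 1980 starts on a Saturday; its first Tuesday is the 4th, so the 2nd Tuesday is the 11th — 1980-03-11.

1980-03-11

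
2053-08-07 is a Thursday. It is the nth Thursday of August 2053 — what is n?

Day 7 falls in week ⌈7/7⌉ of the month.
Days 1–7 hold the 1st Thursday, 8–14 the 2nd, 15–21 the 3rd, 22–28 the 4th, 29–31 the 5th.
7 is in the range for the 1st.

1st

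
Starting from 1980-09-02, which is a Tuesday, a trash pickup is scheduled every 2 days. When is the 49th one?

The 49th occurrence is 48 intervals after the first: 48 × 2 = 96 days after 1980-09-02.
September has 30 days — 28 days to the end of September leaves 68.
October has 31 days (37 left).
November has 30 days (7 left).
7 days into December → 1980-12-07.

1980-12-07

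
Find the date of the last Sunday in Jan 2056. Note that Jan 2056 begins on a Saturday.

Jan 30, 2056

Jan 2056 begins on a Saturday, so the first Sunday is Jan 2 (1 day later).
Jan 2056 has 31 days. Adding weeks: 2, 9, 16, 23, 30 — the last one ≤ 31 is the 30th.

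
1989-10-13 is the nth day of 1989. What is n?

Days in months before October: 31 + 28 + 31 + 30 + 31 + 30 + 31 + 31 + 30 = 273.
Plus 13 days into October → day 286.

286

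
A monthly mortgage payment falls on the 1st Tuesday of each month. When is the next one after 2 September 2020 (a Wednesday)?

6 October 2020

September 2020 starts on a Tuesday, so its 1st Tuesday is 1 September 2020.
That is not after 2 September 2020, so look at October 2020.
October 2020 starts on a Thursday, so its 1st Tuesday is 6 October 2020 (5 days in).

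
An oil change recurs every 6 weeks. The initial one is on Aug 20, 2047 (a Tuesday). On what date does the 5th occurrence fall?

Feb 4, 2048

The 5th occurrence is 4 intervals after the first: 4 × 42 = 168 days after Aug 20, 2047.
Aug has 31 days — 11 days to the end of Aug leaves 157.
Sep has 30 days (127 left).
Oct has 31 days (96 left).
Nov has 30 days (66 left).
Dec has 31 days (35 left).
Jan has 31 days (4 left).
4 days into Feb → Feb 4, 2048.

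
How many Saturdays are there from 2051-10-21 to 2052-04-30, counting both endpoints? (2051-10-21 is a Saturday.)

2051-10-21 is a Saturday; the first Saturday on or after it is 2051-10-21.
From 2051-10-21 to 2052-04-30: 10 + 30 + 31 + 31 + 29 + 31 + 30 = 192 days (rest of October, November, December, January, February, March, April).
192 ÷ 7 = 27 full weeks with remainder 3, so 27 more Saturdays after the first → 28.

28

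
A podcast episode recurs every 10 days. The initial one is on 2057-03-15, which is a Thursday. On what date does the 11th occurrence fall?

The 11th occurrence is 10 intervals after the first: 10 × 10 = 100 days after 2057-03-15.
March has 31 days — 16 days to the end of March leaves 84.
April has 30 days (54 left).
May has 31 days (23 left).
23 days into June → 2057-06-23.

2057-06-23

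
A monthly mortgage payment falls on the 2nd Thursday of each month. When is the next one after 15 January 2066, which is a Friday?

11 February 2066

January 2066 starts on a Friday; its first Thursday is the 7th, so the 2nd Thursday is the 14th — 14 January 2066.
That is not after 15 January 2066, so look at February 2066.
February 2066 starts on a Monday; its first Thursday is the 4th, so the 2nd Thursday is the 11th — 11 February 2066.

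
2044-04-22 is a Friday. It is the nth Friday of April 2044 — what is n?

4th

Day 22 falls in week ⌈22/7⌉ of the month.
Days 1–7 hold the 1st Friday, 8–14 the 2nd, 15–21 the 3rd, 22–28 the 4th, 29–31 the 5th.
22 is in the range for the 4th.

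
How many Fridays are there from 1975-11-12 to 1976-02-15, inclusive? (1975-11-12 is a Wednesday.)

14

1975-11-12 is a Wednesday; the first Friday on or after it is 1975-11-14 (2 days later).
From 1975-11-14 to 1976-02-15: 16 + 31 + 31 + 15 = 93 days (rest of November, December, January, February).
93 ÷ 7 = 13 full weeks with remainder 2, so 13 more Fridays after the first → 14.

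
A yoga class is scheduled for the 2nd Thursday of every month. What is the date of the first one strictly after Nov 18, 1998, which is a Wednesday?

Nov 1998 starts on a Sunday; its first Thursday is the 5th, so the 2nd Thursday is the 12th — Nov 12, 1998.
That is not after Nov 18, 1998, so look at Dec 1998.
Dec 1998 starts on a Tuesday; its first Thursday is the 3rd, so the 2nd Thursday is the 10th — Dec 10, 1998.

Dec 10, 1998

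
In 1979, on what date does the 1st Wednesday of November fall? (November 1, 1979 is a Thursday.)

November 7, 1979

November 1979 begins on a Thursday, so the first Wednesday is November 7 (6 days later).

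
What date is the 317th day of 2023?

Nov 13, 2023

Jan has 31 days (317 − 31 = 286 remain).
Feb has 28 days (286 − 28 = 258 remain).
Mar has 31 days (258 − 31 = 227 remain).
Apr has 30 days (227 − 30 = 197 remain).
May has 31 days (197 − 31 = 166 remain).
Jun has 30 days (166 − 30 = 136 remain).
Jul has 31 days (136 − 31 = 105 remain).
Aug has 31 days (105 − 31 = 74 remain).
Sep has 30 days (74 − 30 = 44 remain).
Oct has 31 days (44 − 31 = 13 remain).
13 into Nov → Nov 13.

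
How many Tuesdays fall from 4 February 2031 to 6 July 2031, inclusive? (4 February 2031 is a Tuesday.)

4 February 2031 is a Tuesday; the first Tuesday on or after it is 4 February 2031.
From 4 February 2031 to 6 July 2031: 24 + 31 + 30 + 31 + 30 + 6 = 152 days (rest of February, March, April, May, June, July).
152 ÷ 7 = 21 full weeks with remainder 5, so 21 more Tuesdays after the first → 22.

22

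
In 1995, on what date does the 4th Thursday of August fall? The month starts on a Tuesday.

August 1995 begins on a Tuesday, so the first Thursday is August 3 (2 days later).
The 4th Thursday is 3 weeks later: 3 + 21 = 24.

24 August 1995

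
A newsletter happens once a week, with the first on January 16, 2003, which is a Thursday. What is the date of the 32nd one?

August 21, 2003

The 32nd occurrence is 31 intervals after the first: 31 × 7 = 217 days after January 16, 2003.
January has 31 days — 15 days to the end of January leaves 202.
February has 28 days (174 left).
March has 31 days (143 left).
April has 30 days (113 left).
May has 31 days (82 left).
June has 30 days (52 left).
July has 31 days (21 left).
21 days into August → August 21, 2003.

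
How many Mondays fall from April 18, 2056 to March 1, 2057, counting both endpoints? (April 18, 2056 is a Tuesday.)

45

April 18, 2056 is a Tuesday; the first Monday on or after it is April 24, 2056 (6 days later).
From April 24, 2056 to March 1, 2057: 251 + 60 = 311 days (rest of 2056, to March 1, 2057 in 2057).
311 ÷ 7 = 44 full weeks with remainder 3, so 44 more Mondays after the first → 45.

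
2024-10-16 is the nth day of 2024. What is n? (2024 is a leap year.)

Days in months before October: 31 + 29 + 31 + 30 + 31 + 30 + 31 + 31 + 30 = 274.
Plus 16 days into October → day 290.

290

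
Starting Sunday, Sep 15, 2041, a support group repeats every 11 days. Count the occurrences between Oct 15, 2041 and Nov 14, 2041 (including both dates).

3

Occurrences land 11·i days after Sep 15, 2041 for i = 0, 1, 2, …
Oct 15, 2041 is 30 days after the start; 30 ÷ 11 = 2 remainder 8; since the remainder is 8, round up to i = 3. First occurrence in the window: #4 on Oct 18, 2041 (3×11 = 33 days in).
Nov 14, 2041 is 60 days after the start; 60 ÷ 11 = 5 remainder 5. Last occurrence in the window: #6 on Nov 9, 2041.
Occurrences #4 through #6: 3 in total.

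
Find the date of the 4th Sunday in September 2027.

The first Sunday of September 2027 is September 5.
The 4th Sunday is 3 weeks later: 5 + 21 = 26.

September 26, 2027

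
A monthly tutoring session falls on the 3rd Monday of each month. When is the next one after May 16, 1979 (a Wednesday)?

May 21, 1979

May 1979 starts on a Tuesday; its first Monday is the 7th, so the 3rd Monday is the 21st — May 21, 1979.
May 21, 1979 is after May 16, 1979, so that is the next one.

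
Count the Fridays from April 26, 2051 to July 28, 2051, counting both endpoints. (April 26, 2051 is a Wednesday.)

April 26, 2051 is a Wednesday; the first Friday on or after it is April 28, 2051 (2 days later).
From April 28, 2051 to July 28, 2051: 2 + 31 + 30 + 28 = 91 days (rest of April, May, June, July).
91 ÷ 7 = 13 full weeks with remainder 0, so 13 more Fridays after the first → 14.

14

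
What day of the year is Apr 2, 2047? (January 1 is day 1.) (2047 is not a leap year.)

Days in months before Apr: 31 + 28 + 31 = 90.
Plus 2 days into Apr → day 92.

92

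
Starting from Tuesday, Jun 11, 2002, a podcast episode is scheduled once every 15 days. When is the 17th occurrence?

Feb 6, 2003

The 17th occurrence is 16 intervals after the first: 16 × 15 = 240 days after Jun 11, 2002.
Jun has 30 days — 19 days to the end of Jun leaves 221.
Jul has 31 days (190 left).
Aug has 31 days (159 left).
Sep has 30 days (129 left).
Oct has 31 days (98 left).
Nov has 30 days (68 left).
Dec has 31 days (37 left).
Jan has 31 days (6 left).
6 days into Feb → Feb 6, 2003.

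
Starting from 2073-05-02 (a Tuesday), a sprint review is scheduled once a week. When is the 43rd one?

2074-02-20

The 43rd occurrence is 42 intervals after the first: 42 × 7 = 294 days after 2073-05-02.
May has 31 days — 29 days to the end of May leaves 265.
June has 30 days (235 left).
July has 31 days (204 left).
August has 31 days (173 left).
September has 30 days (143 left).
October has 31 days (112 left).
November has 30 days (82 left).
December has 31 days (51 left).
January has 31 days (20 left).
20 days into February → 2074-02-20.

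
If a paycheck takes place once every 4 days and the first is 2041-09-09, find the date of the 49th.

2042-03-20

The 49th occurrence is 48 intervals after the first: 48 × 4 = 192 days after 2041-09-09.
September has 30 days — 21 days to the end of September leaves 171.
October has 31 days (140 left).
November has 30 days (110 left).
December has 31 days (79 left).
January has 31 days (48 left).
February has 28 days (20 left).
20 days into March → 2042-03-20.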